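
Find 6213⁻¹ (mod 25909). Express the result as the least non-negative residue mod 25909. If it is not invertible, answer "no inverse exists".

Extended Euclidean algorithm:
25909 = 4*6213 + 1057
6213 = 5*1057 + 928
1057 = 1*928 + 129
928 = 7*129 + 25
129 = 5*25 + 4
25 = 6*4 + 1
4 = 4*1 + 0
Since gcd(6213, 25909) = 1, back-substitute to write 1 as a combination:
1 = 25 − 6·4
1 = −6·129 + 31·25
1 = 31·928 − 223·129
1 = −223·1057 + 254·928
1 = 254·6213 − 1493·1057
1 = −1493·25909 + 6226·6213
So 6213·6226 ≡ 1 (mod 25909).

6226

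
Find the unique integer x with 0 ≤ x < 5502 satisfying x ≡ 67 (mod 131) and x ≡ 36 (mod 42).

2556

Write x = 67 + 131·k. Then 131·k ≡ 36 − 67 ≡ 11 (mod 42).
Need 131⁻¹ mod 42. Extended Euclid on (42, 5):
42 = 8*5 + 2
5 = 2*2 + 1
2 = 2*1 + 0
Back-substitute:
1 = 5 − 2·2
1 = −2·42 + 17·5
131⁻¹ ≡ 17 (mod 42), so k ≡ 17·11 ≡ 19 (mod 42).
x = 67 + 131·19 = 2556.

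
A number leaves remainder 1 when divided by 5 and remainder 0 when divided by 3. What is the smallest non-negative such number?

6

Write x = 1 + 5·k. Then 5·k ≡ 0 − 1 ≡ 2 (mod 3).
Need 5⁻¹ mod 3. Extended Euclid on (3, 2):
3 = 1×2 + 1
2 = 2×1 + 0
Back-substitute:
1 = 3 − 2
5⁻¹ ≡ 2 (mod 3), so k ≡ 2·2 ≡ 1 (mod 3).
x = 1 + 5·1 = 6.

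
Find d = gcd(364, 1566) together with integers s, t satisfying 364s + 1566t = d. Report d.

Apply Euclid's algorithm to 1566 and 364:
1566 = 4*364 + 110
364 = 3*110 + 34
110 = 3*34 + 8
34 = 4*8 + 2
8 = 4*2 + 0
gcd(364, 1566) = 2.
Working backward:
2 = 34 − 4·8
2 = −4·110 + 13·34
2 = 13·364 − 43·110
2 = −43·1566 + 185·364
So 2 = (-43)·1566 + (185)·364.

2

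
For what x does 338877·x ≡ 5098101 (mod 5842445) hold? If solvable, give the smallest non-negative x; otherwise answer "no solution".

gcd(338877, 5842445):
5842445 = 17·338877 + 81536
338877 = 4·81536 + 12733
81536 = 6·12733 + 5138
12733 = 2·5138 + 2457
5138 = 2·2457 + 224
2457 = 10·224 + 217
224 = 1·217 + 7
217 = 31·7 + 0
gcd = 7, but 7 ∤ 5098101, so the congruence has no solution.

no solution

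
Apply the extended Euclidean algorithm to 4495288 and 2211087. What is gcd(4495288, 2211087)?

Repeated division:
4495288 = 2×2211087 + 73114
2211087 = 30×73114 + 17667
73114 = 4×17667 + 2446
17667 = 7×2446 + 545
2446 = 4×545 + 266
545 = 2×266 + 13
266 = 20×13 + 6
13 = 2×6 + 1
6 = 6×1 + 0
gcd(4495288, 2211087) = 1.
Back-substituting:
1 = 13 − 2·6
1 = −2·266 + 41·13
1 = 41·545 − 84·266
1 = −84·2446 + 377·545
1 = 377·17667 − 2723·2446
1 = −2723·73114 + 11269·17667
1 = 11269·2211087 − 340793·73114
1 = −340793·4495288 + 692855·2211087
So 1 = (-340793)·4495288 + (692855)·2211087.

1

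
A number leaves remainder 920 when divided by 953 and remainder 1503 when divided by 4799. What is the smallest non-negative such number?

591780

Write x = 920 + 953·k. Then 953·k ≡ 1503 − 920 ≡ 583 (mod 4799).
Need 953⁻¹ mod 4799. Extended Euclid on (4799, 953):
4799 = 5·953 + 34
953 = 28·34 + 1
34 = 34·1 + 0
Back-substitute:
1 = 953 − 28·34
1 = −28·4799 + 141·953
953⁻¹ ≡ 141 (mod 4799), so k ≡ 141·583 ≡ 620 (mod 4799).
x = 920 + 953·620 = 591780.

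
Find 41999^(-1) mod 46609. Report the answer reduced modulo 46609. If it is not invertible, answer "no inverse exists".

Run Euclid on (46609, 41999):
46609 = 1*41999 + 4610
41999 = 9*4610 + 509
4610 = 9*509 + 29
509 = 17*29 + 16
29 = 1*16 + 13
16 = 1*13 + 3
13 = 4*3 + 1
3 = 3*1 + 0
Since gcd(41999, 46609) = 1, back-substitute to write 1 as a combination:
1 = 13 − 4·3
1 = −4·16 + 5·13
1 = 5·29 − 9·16
1 = −9·509 + 158·29
1 = 158·4610 − 1431·509
1 = −1431·41999 + 13037·4610
1 = 13037·46609 − 14468·41999
So 41999·(-14468) ≡ 1 (mod 46609), and -14468 ≡ 32141 (mod 46609).

32141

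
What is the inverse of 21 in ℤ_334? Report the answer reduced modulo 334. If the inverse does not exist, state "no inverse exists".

175

Extended Euclidean algorithm:
334 = 15*21 + 19
21 = 1*19 + 2
19 = 9*2 + 1
2 = 2*1 + 0
gcd = 1, so the inverse exists. Back-substitute:
1 = 19 − 9·2
1 = −9·21 + 10·19
1 = 10·334 − 159·21
Thus 21·(-159) ≡ 1 (mod 334); reducing, -159 mod 334 = 175.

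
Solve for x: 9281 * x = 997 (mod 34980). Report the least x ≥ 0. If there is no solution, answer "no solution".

4097

First find gcd(9281, 34980):
34980 = 3·9281 + 7137
9281 = 1·7137 + 2144
7137 = 3·2144 + 705
2144 = 3·705 + 29
705 = 24·29 + 9
29 = 3·9 + 2
9 = 4·2 + 1
2 = 2·1 + 0
gcd = 1, so a unique solution mod 34980 exists.
Back-substitute for the Bézout coefficients:
1 = 9 − 4·2
1 = −4·29 + 13·9
1 = 13·705 − 316·29
1 = −316·2144 + 961·705
1 = 961·7137 − 3199·2144
1 = −3199·9281 + 4160·7137
1 = 4160·34980 − 15679·9281
So 9281·(-15679) ≡ 1 (mod 34980), giving 9281⁻¹ ≡ 19301.
x ≡ 9281⁻¹·997 ≡ 19301·997 ≡ 4097 (mod 34980).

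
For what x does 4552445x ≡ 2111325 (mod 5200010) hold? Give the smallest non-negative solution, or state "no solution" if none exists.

First find gcd(4552445, 5200010):
5200010 = 1×4552445 + 647565
4552445 = 7×647565 + 19490
647565 = 33×19490 + 4395
19490 = 4×4395 + 1910
4395 = 2×1910 + 575
1910 = 3×575 + 185
575 = 3×185 + 20
185 = 9×20 + 5
20 = 4×5 + 0
gcd = 5 and 5 | 2111325, so solutions exist. Divide through by 5: 910489x ≡ 422265 (mod 1040002).
Now find 910489⁻¹ mod 1040002:
1040002 = 1·910489 + 129513
910489 = 7·129513 + 3898
129513 = 33·3898 + 879
3898 = 4·879 + 382
879 = 2·382 + 115
382 = 3·115 + 37
115 = 3·37 + 4
37 = 9·4 + 1
4 = 4·1 + 0
Back-substitute:
1 = 37 − 9·4
1 = −9·115 + 28·37
1 = 28·382 − 93·115
1 = −93·879 + 214·382
1 = 214·3898 − 949·879
1 = −949·129513 + 31531·3898
1 = 31531·910489 − 221666·129513
1 = −221666·1040002 + 253197·910489
So 910489⁻¹ ≡ 253197 (mod 1040002).
Then x ≡ 253197·422265 ≡ 905599 (mod 1040002); the smallest non-negative solution is x = 905599.

905599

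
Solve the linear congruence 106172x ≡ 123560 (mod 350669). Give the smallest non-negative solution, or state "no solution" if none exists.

gcd(106172, 350669):
350669 = 3*106172 + 32153
106172 = 3*32153 + 9713
32153 = 3*9713 + 3014
9713 = 3*3014 + 671
3014 = 4*671 + 330
671 = 2*330 + 11
330 = 30*11 + 0
gcd = 11, but 11 ∤ 123560, so the congruence has no solution.

no solution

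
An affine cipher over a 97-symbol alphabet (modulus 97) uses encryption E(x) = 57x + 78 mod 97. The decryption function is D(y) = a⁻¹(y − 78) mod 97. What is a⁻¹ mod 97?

80

Apply the Euclidean algorithm to 97 and 57:
97 = 1*57 + 40
57 = 1*40 + 17
40 = 2*17 + 6
17 = 2*6 + 5
6 = 1*5 + 1
5 = 5*1 + 0
Since gcd(57, 97) = 1, back-substitute to write 1 as a combination:
1 = 6 − 5
1 = −17 + 3·6
1 = 3·40 − 7·17
1 = −7·57 + 10·40
1 = 10·97 − 17·57
Hence 57⁻¹ ≡ -17 ≡ 80 (mod 97).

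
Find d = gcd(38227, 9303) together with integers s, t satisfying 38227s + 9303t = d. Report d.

7

Euclidean algorithm:
38227 = 4·9303 + 1015
9303 = 9·1015 + 168
1015 = 6·168 + 7
168 = 24·7 + 0
gcd(38227, 9303) = 7.
Express as a combination:
7 = 1015 − 6·168
7 = −6·9303 + 55·1015
7 = 55·38227 − 226·9303
So 7 = (55)·38227 + (-226)·9303.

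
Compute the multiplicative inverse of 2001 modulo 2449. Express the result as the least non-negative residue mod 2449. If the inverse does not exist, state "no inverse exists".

2367

Apply the Euclidean algorithm to 2449 and 2001:
2449 = 1·2001 + 448
2001 = 4·448 + 209
448 = 2·209 + 30
209 = 6·30 + 29
30 = 1·29 + 1
29 = 29·1 + 0
Since gcd(2001, 2449) = 1, back-substitute to write 1 as a combination:
1 = 30 − 29
1 = −209 + 7·30
1 = 7·448 − 15·209
1 = −15·2001 + 67·448
1 = 67·2449 − 82·2001
Hence 2001⁻¹ ≡ -82 ≡ 2367 (mod 2449).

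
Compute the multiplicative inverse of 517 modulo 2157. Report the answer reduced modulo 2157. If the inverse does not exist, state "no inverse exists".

1648

gcd(2157, 517) by repeated division:
2157 = 4×517 + 89
517 = 5×89 + 72
89 = 1×72 + 17
72 = 4×17 + 4
17 = 4×4 + 1
4 = 4×1 + 0
The gcd is 1. Working backward:
1 = 17 − 4·4
1 = −4·72 + 17·17
1 = 17·89 − 21·72
1 = −21·517 + 122·89
1 = 122·2157 − 509·517
So 517·(-509) ≡ 1 (mod 2157), and -509 ≡ 1648 (mod 2157).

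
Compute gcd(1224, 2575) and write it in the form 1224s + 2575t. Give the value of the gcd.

1

Repeated division:
2575 = 2*1224 + 127
1224 = 9*127 + 81
127 = 1*81 + 46
81 = 1*46 + 35
46 = 1*35 + 11
35 = 3*11 + 2
11 = 5*2 + 1
2 = 2*1 + 0
gcd(1224, 2575) = 1.
Back-substituting:
1 = 11 − 5·2
1 = −5·35 + 16·11
1 = 16·46 − 21·35
1 = −21·81 + 37·46
1 = 37·127 − 58·81
1 = −58·1224 + 559·127
1 = 559·2575 − 1176·1224
So 1 = (559)·2575 + (-1176)·1224.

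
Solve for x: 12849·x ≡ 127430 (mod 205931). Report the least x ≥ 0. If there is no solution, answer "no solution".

143083

First find gcd(12849, 205931):
205931 = 16*12849 + 347
12849 = 37*347 + 10
347 = 34*10 + 7
10 = 1*7 + 3
7 = 2*3 + 1
3 = 3*1 + 0
gcd = 1, so a unique solution mod 205931 exists.
Back-substitute for the Bézout coefficients:
1 = 7 − 2·3
1 = −2·10 + 3·7
1 = 3·347 − 104·10
1 = −104·12849 + 3851·347
1 = 3851·205931 − 61720·12849
So 12849·(-61720) ≡ 1 (mod 205931), giving 12849⁻¹ ≡ 144211.
x ≡ 12849⁻¹·127430 ≡ 144211·127430 ≡ 143083 (mod 205931).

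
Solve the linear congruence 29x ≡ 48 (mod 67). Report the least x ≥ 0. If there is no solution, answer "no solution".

First find gcd(29, 67):
67 = 2*29 + 9
29 = 3*9 + 2
9 = 4*2 + 1
2 = 2*1 + 0
gcd = 1, so a unique solution mod 67 exists.
Back-substitute for the Bézout coefficients:
1 = 9 − 4·2
1 = −4·29 + 13·9
1 = 13·67 − 30·29
So 29·(-30) ≡ 1 (mod 67), giving 29⁻¹ ≡ 37.
x ≡ 29⁻¹·48 ≡ 37·48 ≡ 34 (mod 67).

34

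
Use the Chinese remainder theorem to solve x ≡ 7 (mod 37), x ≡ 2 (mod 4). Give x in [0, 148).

118

Write x = 7 + 37·k. Then 37·k ≡ 2 − 7 ≡ 3 (mod 4).
Need 37⁻¹ mod 4. Extended Euclid on (4, 1):
4 = 4·1 + 0
37⁻¹ ≡ 1 (mod 4), so k ≡ 1·3 ≡ 3 (mod 4).
x = 7 + 37·3 = 118.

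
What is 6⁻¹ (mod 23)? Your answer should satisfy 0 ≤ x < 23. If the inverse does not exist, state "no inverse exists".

4

Apply the Euclidean algorithm to 23 and 6:
23 = 3·6 + 5
6 = 1·5 + 1
5 = 5·1 + 0
The gcd is 1. Working backward:
1 = 6 − 5
1 = −23 + 4·6
So 6·4 ≡ 1 (mod 23).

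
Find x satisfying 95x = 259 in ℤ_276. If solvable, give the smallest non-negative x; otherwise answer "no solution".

209

First find gcd(95, 276):
276 = 2*95 + 86
95 = 1*86 + 9
86 = 9*9 + 5
9 = 1*5 + 4
5 = 1*4 + 1
4 = 4*1 + 0
gcd = 1, so a unique solution mod 276 exists.
Back-substitute for the Bézout coefficients:
1 = 5 − 4
1 = −9 + 2·5
1 = 2·86 − 19·9
1 = −19·95 + 21·86
1 = 21·276 − 61·95
So 95·(-61) ≡ 1 (mod 276), giving 95⁻¹ ≡ 215.
x ≡ 95⁻¹·259 ≡ 215·259 ≡ 209 (mod 276).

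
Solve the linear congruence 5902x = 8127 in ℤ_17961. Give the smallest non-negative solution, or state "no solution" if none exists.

First find gcd(5902, 17961):
17961 = 3×5902 + 255
5902 = 23×255 + 37
255 = 6×37 + 33
37 = 1×33 + 4
33 = 8×4 + 1
4 = 4×1 + 0
gcd = 1, so a unique solution mod 17961 exists.
Back-substitute for the Bézout coefficients:
1 = 33 − 8·4
1 = −8·37 + 9·33
1 = 9·255 − 62·37
1 = −62·5902 + 1435·255
1 = 1435·17961 − 4367·5902
So 5902·(-4367) ≡ 1 (mod 17961), giving 5902⁻¹ ≡ 13594.
x ≡ 5902⁻¹·8127 ≡ 13594·8127 ≡ 327 (mod 17961).

327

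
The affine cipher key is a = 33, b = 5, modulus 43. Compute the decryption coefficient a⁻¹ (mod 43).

30

gcd(43, 33) by repeated division:
43 = 1*33 + 10
33 = 3*10 + 3
10 = 3*3 + 1
3 = 3*1 + 0
Since gcd(33, 43) = 1, back-substitute to write 1 as a combination:
1 = 10 − 3·3
1 = −3·33 + 10·10
1 = 10·43 − 13·33
Hence 33⁻¹ ≡ -13 ≡ 30 (mod 43).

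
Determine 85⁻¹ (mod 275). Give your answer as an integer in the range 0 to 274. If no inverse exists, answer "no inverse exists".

Euclidean algorithm on 275, 85:
275 = 3×85 + 20
85 = 4×20 + 5
20 = 4×5 + 0
gcd(85, 275) = 5 ≠ 1, so 85 has no multiplicative inverse modulo 275.

no inverse exists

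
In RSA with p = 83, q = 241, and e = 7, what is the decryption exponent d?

φ(n) = (p−1)(q−1) = 82·240 = 19680.
Need d with 7·d ≡ 1 (mod 19680). Apply the extended Euclidean algorithm:
19680 = 2811*7 + 3
7 = 2*3 + 1
3 = 3*1 + 0
Back-substitute:
1 = 7 − 2·3
1 = −2·19680 + 5623·7
So 7·5623 ≡ 1 (mod 19680), hence d = 5623.

5623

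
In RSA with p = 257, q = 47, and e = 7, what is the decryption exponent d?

5047

φ(n) = (p−1)(q−1) = 256·46 = 11776.
Need d with 7·d ≡ 1 (mod 11776). Apply the extended Euclidean algorithm:
11776 = 1682×7 + 2
7 = 3×2 + 1
2 = 2×1 + 0
Back-substitute:
1 = 7 − 3·2
1 = −3·11776 + 5047·7
So 7·5047 ≡ 1 (mod 11776), hence d = 5047.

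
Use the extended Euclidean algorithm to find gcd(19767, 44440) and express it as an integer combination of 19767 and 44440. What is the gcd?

11

Euclidean algorithm:
44440 = 2×19767 + 4906
19767 = 4×4906 + 143
4906 = 34×143 + 44
143 = 3×44 + 11
44 = 4×11 + 0
gcd(19767, 44440) = 11.
Express as a combination:
11 = 143 − 3·44
11 = −3·4906 + 103·143
11 = 103·19767 − 415·4906
11 = −415·44440 + 933·19767
So 11 = (-415)·44440 + (933)·19767.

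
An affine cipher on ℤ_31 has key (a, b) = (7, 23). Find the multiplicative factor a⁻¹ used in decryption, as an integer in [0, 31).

9

gcd(31, 7) by repeated division:
31 = 4·7 + 3
7 = 2·3 + 1
3 = 3·1 + 0
gcd = 1, so the inverse exists. Back-substitute:
1 = 7 − 2·3
1 = −2·31 + 9·7
So 7·9 ≡ 1 (mod 31).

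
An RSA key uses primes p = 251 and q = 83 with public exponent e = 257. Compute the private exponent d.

2393

φ(n) = (p−1)(q−1) = 250·82 = 20500.
Need d with 257·d ≡ 1 (mod 20500). Apply the extended Euclidean algorithm:
20500 = 79×257 + 197
257 = 1×197 + 60
197 = 3×60 + 17
60 = 3×17 + 9
17 = 1×9 + 8
9 = 1×8 + 1
8 = 8×1 + 0
Back-substitute:
1 = 9 − 8
1 = −17 + 2·9
1 = 2·60 − 7·17
1 = −7·197 + 23·60
1 = 23·257 − 30·197
1 = −30·20500 + 2393·257
So 257·2393 ≡ 1 (mod 20500), hence d = 2393.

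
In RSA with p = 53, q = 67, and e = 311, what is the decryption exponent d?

1247

φ(n) = (p−1)(q−1) = 52·66 = 3432.
Need d with 311·d ≡ 1 (mod 3432). Apply the extended Euclidean algorithm:
3432 = 11×311 + 11
311 = 28×11 + 3
11 = 3×3 + 2
3 = 1×2 + 1
2 = 2×1 + 0
Back-substitute:
1 = 3 − 2
1 = −11 + 4·3
1 = 4·311 − 113·11
1 = −113·3432 + 1247·311
So 311·1247 ≡ 1 (mod 3432), hence d = 1247.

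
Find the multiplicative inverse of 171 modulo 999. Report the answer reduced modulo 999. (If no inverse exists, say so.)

no inverse exists

Compute gcd(171, 999):
999 = 5·171 + 144
171 = 1·144 + 27
144 = 5·27 + 9
27 = 3·9 + 0
The gcd is 9, not 1, hence no inverse exists.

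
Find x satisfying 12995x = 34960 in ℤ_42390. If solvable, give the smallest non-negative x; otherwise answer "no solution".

6530

First find gcd(12995, 42390):
42390 = 3·12995 + 3405
12995 = 3·3405 + 2780
3405 = 1·2780 + 625
2780 = 4·625 + 280
625 = 2·280 + 65
280 = 4·65 + 20
65 = 3·20 + 5
20 = 4·5 + 0
gcd = 5 and 5 | 34960, so solutions exist. Divide through by 5: 2599x ≡ 6992 (mod 8478).
Now find 2599⁻¹ mod 8478:
8478 = 3·2599 + 681
2599 = 3·681 + 556
681 = 1·556 + 125
556 = 4·125 + 56
125 = 2·56 + 13
56 = 4·13 + 4
13 = 3·4 + 1
4 = 4·1 + 0
Back-substitute:
1 = 13 − 3·4
1 = −3·56 + 13·13
1 = 13·125 − 29·56
1 = −29·556 + 129·125
1 = 129·681 − 158·556
1 = −158·2599 + 603·681
1 = 603·8478 − 1967·2599
So 2599·(-1967) ≡ 1 (mod 8478), i.e. 2599⁻¹ ≡ 6511.
Then x ≡ 6511·6992 ≡ 6530 (mod 8478); the smallest non-negative solution is x = 6530.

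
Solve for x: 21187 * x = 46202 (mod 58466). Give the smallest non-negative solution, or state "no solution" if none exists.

First find gcd(21187, 58466):
58466 = 2×21187 + 16092
21187 = 1×16092 + 5095
16092 = 3×5095 + 807
5095 = 6×807 + 253
807 = 3×253 + 48
253 = 5×48 + 13
48 = 3×13 + 9
13 = 1×9 + 4
9 = 2×4 + 1
4 = 4×1 + 0
gcd = 1, so a unique solution mod 58466 exists.
Back-substitute for the Bézout coefficients:
1 = 9 − 2·4
1 = −2·13 + 3·9
1 = 3·48 − 11·13
1 = −11·253 + 58·48
1 = 58·807 − 185·253
1 = −185·5095 + 1168·807
1 = 1168·16092 − 3689·5095
1 = −3689·21187 + 4857·16092
1 = 4857·58466 − 13403·21187
So 21187·(-13403) ≡ 1 (mod 58466), giving 21187⁻¹ ≡ 45063.
x ≡ 21187⁻¹·46202 ≡ 45063·46202 ≡ 26466 (mod 58466).

26466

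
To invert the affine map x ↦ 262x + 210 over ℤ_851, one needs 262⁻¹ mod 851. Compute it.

Extended Euclidean algorithm:
851 = 3×262 + 65
262 = 4×65 + 2
65 = 32×2 + 1
2 = 2×1 + 0
The gcd is 1. Working backward:
1 = 65 − 32·2
1 = −32·262 + 129·65
1 = 129·851 − 419·262
Thus 262·(-419) ≡ 1 (mod 851); reducing, -419 mod 851 = 432.

432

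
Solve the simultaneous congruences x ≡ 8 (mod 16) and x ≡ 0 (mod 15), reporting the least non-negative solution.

Write x = 8 + 16·k. Then 16·k ≡ 0 − 8 ≡ 7 (mod 15).
Need 16⁻¹ mod 15. Extended Euclid on (15, 1):
15 = 15×1 + 0
16⁻¹ ≡ 1 (mod 15), so k ≡ 1·7 ≡ 7 (mod 15).
x = 8 + 16·7 = 120.

120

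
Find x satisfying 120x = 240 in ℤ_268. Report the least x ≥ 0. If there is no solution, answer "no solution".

First find gcd(120, 268):
268 = 2·120 + 28
120 = 4·28 + 8
28 = 3·8 + 4
8 = 2·4 + 0
gcd = 4 and 4 | 240, so solutions exist. Divide through by 4: 30x ≡ 60 (mod 67).
Now find 30⁻¹ mod 67:
67 = 2×30 + 7
30 = 4×7 + 2
7 = 3×2 + 1
2 = 2×1 + 0
Back-substitute:
1 = 7 − 3·2
1 = −3·30 + 13·7
1 = 13·67 − 29·30
So 30·(-29) ≡ 1 (mod 67), i.e. 30⁻¹ ≡ 38.
Then x ≡ 38·60 ≡ 2 (mod 67); the smallest non-negative solution is x = 2.

2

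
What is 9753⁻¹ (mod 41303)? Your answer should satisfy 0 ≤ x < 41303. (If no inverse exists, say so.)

gcd(41303, 9753) by repeated division:
41303 = 4×9753 + 2291
9753 = 4×2291 + 589
2291 = 3×589 + 524
589 = 1×524 + 65
524 = 8×65 + 4
65 = 16×4 + 1
4 = 4×1 + 0
Since gcd(9753, 41303) = 1, back-substitute to write 1 as a combination:
1 = 65 − 16·4
1 = −16·524 + 129·65
1 = 129·589 − 145·524
1 = −145·2291 + 564·589
1 = 564·9753 − 2401·2291
1 = −2401·41303 + 10168·9753
So 9753·10168 ≡ 1 (mod 41303).

10168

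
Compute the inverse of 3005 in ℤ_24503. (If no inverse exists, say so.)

Run Euclid on (24503, 3005):
24503 = 8·3005 + 463
3005 = 6·463 + 227
463 = 2·227 + 9
227 = 25·9 + 2
9 = 4·2 + 1
2 = 2·1 + 0
Since gcd(3005, 24503) = 1, back-substitute to write 1 as a combination:
1 = 9 − 4·2
1 = −4·227 + 101·9
1 = 101·463 − 206·227
1 = −206·3005 + 1337·463
1 = 1337·24503 − 10902·3005
So 3005·(-10902) ≡ 1 (mod 24503), and -10902 ≡ 13601 (mod 24503).

13601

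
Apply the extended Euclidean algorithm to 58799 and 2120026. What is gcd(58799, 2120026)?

1

Repeated division:
2120026 = 36·58799 + 3262
58799 = 18·3262 + 83
3262 = 39·83 + 25
83 = 3·25 + 8
25 = 3·8 + 1
8 = 8·1 + 0
gcd(58799, 2120026) = 1.
Express as a combination:
1 = 25 − 3·8
1 = −3·83 + 10·25
1 = 10·3262 − 393·83
1 = −393·58799 + 7084·3262
1 = 7084·2120026 − 255417·58799
So 1 = (7084)·2120026 + (-255417)·58799.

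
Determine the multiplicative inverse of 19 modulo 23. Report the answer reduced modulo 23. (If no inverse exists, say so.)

Run Euclid on (23, 19):
23 = 1·19 + 4
19 = 4·4 + 3
4 = 1·3 + 1
3 = 3·1 + 0
gcd = 1, so the inverse exists. Back-substitute:
1 = 4 − 3
1 = −19 + 5·4
1 = 5·23 − 6·19
Hence 19⁻¹ ≡ -6 ≡ 17 (mod 23).

17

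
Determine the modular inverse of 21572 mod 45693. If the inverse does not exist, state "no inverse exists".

8945

gcd(45693, 21572) by repeated division:
45693 = 2×21572 + 2549
21572 = 8×2549 + 1180
2549 = 2×1180 + 189
1180 = 6×189 + 46
189 = 4×46 + 5
46 = 9×5 + 1
5 = 5×1 + 0
The gcd is 1. Working backward:
1 = 46 − 9·5
1 = −9·189 + 37·46
1 = 37·1180 − 231·189
1 = −231·2549 + 499·1180
1 = 499·21572 − 4223·2549
1 = −4223·45693 + 8945·21572
So 21572·8945 ≡ 1 (mod 45693).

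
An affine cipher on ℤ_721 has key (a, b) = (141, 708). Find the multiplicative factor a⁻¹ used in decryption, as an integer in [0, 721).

225

gcd(721, 141) by repeated division:
721 = 5·141 + 16
141 = 8·16 + 13
16 = 1·13 + 3
13 = 4·3 + 1
3 = 3·1 + 0
Since gcd(141, 721) = 1, back-substitute to write 1 as a combination:
1 = 13 − 4·3
1 = −4·16 + 5·13
1 = 5·141 − 44·16
1 = −44·721 + 225·141
So 141·225 ≡ 1 (mod 721).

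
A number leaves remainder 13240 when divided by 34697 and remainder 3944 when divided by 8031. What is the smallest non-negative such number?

224606921

Write x = 13240 + 34697·k. Then 34697·k ≡ 3944 − 13240 ≡ 6766 (mod 8031).
Need 34697⁻¹ mod 8031. Extended Euclid on (8031, 2573):
8031 = 3×2573 + 312
2573 = 8×312 + 77
312 = 4×77 + 4
77 = 19×4 + 1
4 = 4×1 + 0
Back-substitute:
1 = 77 − 19·4
1 = −19·312 + 77·77
1 = 77·2573 − 635·312
1 = −635·8031 + 1982·2573
34697⁻¹ ≡ 1982 (mod 8031), so k ≡ 1982·6766 ≡ 6473 (mod 8031).
x = 13240 + 34697·6473 = 224606921.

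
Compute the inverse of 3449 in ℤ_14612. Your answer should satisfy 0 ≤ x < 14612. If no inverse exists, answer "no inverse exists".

10189

gcd(14612, 3449) by repeated division:
14612 = 4×3449 + 816
3449 = 4×816 + 185
816 = 4×185 + 76
185 = 2×76 + 33
76 = 2×33 + 10
33 = 3×10 + 3
10 = 3×3 + 1
3 = 3×1 + 0
The gcd is 1. Working backward:
1 = 10 − 3·3
1 = −3·33 + 10·10
1 = 10·76 − 23·33
1 = −23·185 + 56·76
1 = 56·816 − 247·185
1 = −247·3449 + 1044·816
1 = 1044·14612 − 4423·3449
So 3449·(-4423) ≡ 1 (mod 14612), and -4423 ≡ 10189 (mod 14612).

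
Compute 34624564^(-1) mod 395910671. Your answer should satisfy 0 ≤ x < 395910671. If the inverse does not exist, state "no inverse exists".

no inverse exists

Compute gcd(34624564, 395910671):
395910671 = 11·34624564 + 15040467
34624564 = 2·15040467 + 4543630
15040467 = 3·4543630 + 1409577
4543630 = 3·1409577 + 314899
1409577 = 4·314899 + 149981
314899 = 2·149981 + 14937
149981 = 10·14937 + 611
14937 = 24·611 + 273
611 = 2·273 + 65
273 = 4·65 + 13
65 = 5·13 + 0
gcd(34624564, 395910671) = 13 ≠ 1, so 34624564 has no multiplicative inverse modulo 395910671.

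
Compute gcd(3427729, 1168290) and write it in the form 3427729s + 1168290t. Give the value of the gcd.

1

Euclidean algorithm:
3427729 = 2×1168290 + 1091149
1168290 = 1×1091149 + 77141
1091149 = 14×77141 + 11175
77141 = 6×11175 + 10091
11175 = 1×10091 + 1084
10091 = 9×1084 + 335
1084 = 3×335 + 79
335 = 4×79 + 19
79 = 4×19 + 3
19 = 6×3 + 1
3 = 3×1 + 0
gcd(3427729, 1168290) = 1.
Working backward:
1 = 19 − 6·3
1 = −6·79 + 25·19
1 = 25·335 − 106·79
1 = −106·1084 + 343·335
1 = 343·10091 − 3193·1084
1 = −3193·11175 + 3536·10091
1 = 3536·77141 − 24409·11175
1 = −24409·1091149 + 345262·77141
1 = 345262·1168290 − 369671·1091149
1 = −369671·3427729 + 1084604·1168290
So 1 = (-369671)·3427729 + (1084604)·1168290.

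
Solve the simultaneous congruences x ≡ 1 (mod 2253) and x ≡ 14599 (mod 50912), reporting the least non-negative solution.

Write x = 1 + 2253·k. Then 2253·k ≡ 14599 − 1 ≡ 14598 (mod 50912).
Need 2253⁻¹ mod 50912. Extended Euclid on (50912, 2253):
50912 = 22·2253 + 1346
2253 = 1·1346 + 907
1346 = 1·907 + 439
907 = 2·439 + 29
439 = 15·29 + 4
29 = 7·4 + 1
4 = 4·1 + 0
Back-substitute:
1 = 29 − 7·4
1 = −7·439 + 106·29
1 = 106·907 − 219·439
1 = −219·1346 + 325·907
1 = 325·2253 − 544·1346
1 = −544·50912 + 12293·2253
2253⁻¹ ≡ 12293 (mod 50912), so k ≡ 12293·14598 ≡ 39326 (mod 50912).
x = 1 + 2253·39326 = 88601479.

88601479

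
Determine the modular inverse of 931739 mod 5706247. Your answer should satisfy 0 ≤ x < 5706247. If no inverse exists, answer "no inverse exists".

940686

Run Euclid on (5706247, 931739):
5706247 = 6·931739 + 115813
931739 = 8·115813 + 5235
115813 = 22·5235 + 643
5235 = 8·643 + 91
643 = 7·91 + 6
91 = 15·6 + 1
6 = 6·1 + 0
gcd = 1, so the inverse exists. Back-substitute:
1 = 91 − 15·6
1 = −15·643 + 106·91
1 = 106·5235 − 863·643
1 = −863·115813 + 19092·5235
1 = 19092·931739 − 153599·115813
1 = −153599·5706247 + 940686·931739
So 931739·940686 ≡ 1 (mod 5706247).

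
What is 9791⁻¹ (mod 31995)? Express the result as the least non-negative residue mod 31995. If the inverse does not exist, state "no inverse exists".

31031

Apply the Euclidean algorithm to 31995 and 9791:
31995 = 3*9791 + 2622
9791 = 3*2622 + 1925
2622 = 1*1925 + 697
1925 = 2*697 + 531
697 = 1*531 + 166
531 = 3*166 + 33
166 = 5*33 + 1
33 = 33*1 + 0
The gcd is 1. Working backward:
1 = 166 − 5·33
1 = −5·531 + 16·166
1 = 16·697 − 21·531
1 = −21·1925 + 58·697
1 = 58·2622 − 79·1925
1 = −79·9791 + 295·2622
1 = 295·31995 − 964·9791
Thus 9791·(-964) ≡ 1 (mod 31995); reducing, -964 mod 31995 = 31031.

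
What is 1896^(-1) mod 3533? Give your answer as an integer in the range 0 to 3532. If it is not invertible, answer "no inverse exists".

Extended Euclidean algorithm:
3533 = 1×1896 + 1637
1896 = 1×1637 + 259
1637 = 6×259 + 83
259 = 3×83 + 10
83 = 8×10 + 3
10 = 3×3 + 1
3 = 3×1 + 0
gcd = 1, so the inverse exists. Back-substitute:
1 = 10 − 3·3
1 = −3·83 + 25·10
1 = 25·259 − 78·83
1 = −78·1637 + 493·259
1 = 493·1896 − 571·1637
1 = −571·3533 + 1064·1896
So 1896·1064 ≡ 1 (mod 3533).

1064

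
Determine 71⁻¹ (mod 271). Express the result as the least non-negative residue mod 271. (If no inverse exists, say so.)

Apply the Euclidean algorithm to 271 and 71:
271 = 3*71 + 58
71 = 1*58 + 13
58 = 4*13 + 6
13 = 2*6 + 1
6 = 6*1 + 0
The gcd is 1. Working backward:
1 = 13 − 2·6
1 = −2·58 + 9·13
1 = 9·71 − 11·58
1 = −11·271 + 42·71
So 71·42 ≡ 1 (mod 271).

42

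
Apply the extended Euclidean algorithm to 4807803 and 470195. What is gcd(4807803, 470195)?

11

Apply Euclid's algorithm to 4807803 and 470195:
4807803 = 10*470195 + 105853
470195 = 4*105853 + 46783
105853 = 2*46783 + 12287
46783 = 3*12287 + 9922
12287 = 1*9922 + 2365
9922 = 4*2365 + 462
2365 = 5*462 + 55
462 = 8*55 + 22
55 = 2*22 + 11
22 = 2*11 + 0
gcd(4807803, 470195) = 11.
Working backward:
11 = 55 − 2·22
11 = −2·462 + 17·55
11 = 17·2365 − 87·462
11 = −87·9922 + 365·2365
11 = 365·12287 − 452·9922
11 = −452·46783 + 1721·12287
11 = 1721·105853 − 3894·46783
11 = −3894·470195 + 17297·105853
11 = 17297·4807803 − 176864·470195
So 11 = (17297)·4807803 + (-176864)·470195.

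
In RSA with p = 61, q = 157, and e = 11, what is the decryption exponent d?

φ(n) = (p−1)(q−1) = 60·156 = 9360.
Need d with 11·d ≡ 1 (mod 9360). Apply the extended Euclidean algorithm:
9360 = 850*11 + 10
11 = 1*10 + 1
10 = 10*1 + 0
Back-substitute:
1 = 11 − 10
1 = −9360 + 851·11
So 11·851 ≡ 1 (mod 9360), hence d = 851.

851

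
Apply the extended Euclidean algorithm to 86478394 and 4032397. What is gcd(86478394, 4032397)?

1

Apply Euclid's algorithm to 86478394 and 4032397:
86478394 = 21×4032397 + 1798057
4032397 = 2×1798057 + 436283
1798057 = 4×436283 + 52925
436283 = 8×52925 + 12883
52925 = 4×12883 + 1393
12883 = 9×1393 + 346
1393 = 4×346 + 9
346 = 38×9 + 4
9 = 2×4 + 1
4 = 4×1 + 0
gcd(86478394, 4032397) = 1.
Working backward:
1 = 9 − 2·4
1 = −2·346 + 77·9
1 = 77·1393 − 310·346
1 = −310·12883 + 2867·1393
1 = 2867·52925 − 11778·12883
1 = −11778·436283 + 97091·52925
1 = 97091·1798057 − 400142·436283
1 = −400142·4032397 + 897375·1798057
1 = 897375·86478394 − 19245017·4032397
So 1 = (897375)·86478394 + (-19245017)·4032397.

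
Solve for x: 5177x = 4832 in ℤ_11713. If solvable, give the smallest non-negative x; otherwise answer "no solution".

First find gcd(5177, 11713):
11713 = 2·5177 + 1359
5177 = 3·1359 + 1100
1359 = 1·1100 + 259
1100 = 4·259 + 64
259 = 4·64 + 3
64 = 21·3 + 1
3 = 3·1 + 0
gcd = 1, so a unique solution mod 11713 exists.
Back-substitute for the Bézout coefficients:
1 = 64 − 21·3
1 = −21·259 + 85·64
1 = 85·1100 − 361·259
1 = −361·1359 + 446·1100
1 = 446·5177 − 1699·1359
1 = −1699·11713 + 3844·5177
So 5177·(3844) ≡ 1 (mod 11713), giving 5177⁻¹ ≡ 3844.
x ≡ 5177⁻¹·4832 ≡ 3844·4832 ≡ 9103 (mod 11713).

9103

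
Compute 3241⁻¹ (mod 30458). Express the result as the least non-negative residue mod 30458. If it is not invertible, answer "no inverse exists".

20581

Apply the Euclidean algorithm to 30458 and 3241:
30458 = 9*3241 + 1289
3241 = 2*1289 + 663
1289 = 1*663 + 626
663 = 1*626 + 37
626 = 16*37 + 34
37 = 1*34 + 3
34 = 11*3 + 1
3 = 3*1 + 0
gcd = 1, so the inverse exists. Back-substitute:
1 = 34 − 11·3
1 = −11·37 + 12·34
1 = 12·626 − 203·37
1 = −203·663 + 215·626
1 = 215·1289 − 418·663
1 = −418·3241 + 1051·1289
1 = 1051·30458 − 9877·3241
So 3241·(-9877) ≡ 1 (mod 30458), and -9877 ≡ 20581 (mod 30458).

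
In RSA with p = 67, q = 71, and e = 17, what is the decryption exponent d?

φ(n) = (p−1)(q−1) = 66·70 = 4620.
Need d with 17·d ≡ 1 (mod 4620). Apply the extended Euclidean algorithm:
4620 = 271×17 + 13
17 = 1×13 + 4
13 = 3×4 + 1
4 = 4×1 + 0
Back-substitute:
1 = 13 − 3·4
1 = −3·17 + 4·13
1 = 4·4620 − 1087·17
So 17·(-1087) ≡ 1 (mod 4620), hence d ≡ -1087 ≡ 3533 (mod 4620).

3533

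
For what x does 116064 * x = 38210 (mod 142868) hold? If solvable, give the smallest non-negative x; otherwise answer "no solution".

no solution

gcd(116064, 142868):
142868 = 1·116064 + 26804
116064 = 4·26804 + 8848
26804 = 3·8848 + 260
8848 = 34·260 + 8
260 = 32·8 + 4
8 = 2·4 + 0
gcd = 4, but 4 ∤ 38210, so the congruence has no solution.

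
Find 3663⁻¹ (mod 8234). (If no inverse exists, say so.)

6375

Apply the Euclidean algorithm to 8234 and 3663:
8234 = 2*3663 + 908
3663 = 4*908 + 31
908 = 29*31 + 9
31 = 3*9 + 4
9 = 2*4 + 1
4 = 4*1 + 0
The gcd is 1. Working backward:
1 = 9 − 2·4
1 = −2·31 + 7·9
1 = 7·908 − 205·31
1 = −205·3663 + 827·908
1 = 827·8234 − 1859·3663
Hence 3663⁻¹ ≡ -1859 ≡ 6375 (mod 8234).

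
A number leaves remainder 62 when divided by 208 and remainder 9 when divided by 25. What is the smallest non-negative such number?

1934

Write x = 62 + 208·k. Then 208·k ≡ 9 − 62 ≡ 22 (mod 25).
Need 208⁻¹ mod 25. Extended Euclid on (25, 8):
25 = 3*8 + 1
8 = 8*1 + 0
Back-substitute:
1 = 25 − 3·8
208⁻¹ ≡ 22 (mod 25), so k ≡ 22·22 ≡ 9 (mod 25).
x = 62 + 208·9 = 1934.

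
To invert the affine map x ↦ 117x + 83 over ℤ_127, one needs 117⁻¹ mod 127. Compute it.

gcd(127, 117) by repeated division:
127 = 1×117 + 10
117 = 11×10 + 7
10 = 1×7 + 3
7 = 2×3 + 1
3 = 3×1 + 0
The gcd is 1. Working backward:
1 = 7 − 2·3
1 = −2·10 + 3·7
1 = 3·117 − 35·10
1 = −35·127 + 38·117
So 117·38 ≡ 1 (mod 127).

38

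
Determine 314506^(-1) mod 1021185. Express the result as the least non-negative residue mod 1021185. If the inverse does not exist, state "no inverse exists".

228556

Apply the Euclidean algorithm to 1021185 and 314506:
1021185 = 3×314506 + 77667
314506 = 4×77667 + 3838
77667 = 20×3838 + 907
3838 = 4×907 + 210
907 = 4×210 + 67
210 = 3×67 + 9
67 = 7×9 + 4
9 = 2×4 + 1
4 = 4×1 + 0
The gcd is 1. Working backward:
1 = 9 − 2·4
1 = −2·67 + 15·9
1 = 15·210 − 47·67
1 = −47·907 + 203·210
1 = 203·3838 − 859·907
1 = −859·77667 + 17383·3838
1 = 17383·314506 − 70391·77667
1 = −70391·1021185 + 228556·314506
So 314506·228556 ≡ 1 (mod 1021185).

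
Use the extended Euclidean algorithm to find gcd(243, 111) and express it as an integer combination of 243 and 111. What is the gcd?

3

Repeated division:
243 = 2·111 + 21
111 = 5·21 + 6
21 = 3·6 + 3
6 = 2·3 + 0
gcd(243, 111) = 3.
Express as a combination:
3 = 21 − 3·6
3 = −3·111 + 16·21
3 = 16·243 − 35·111
So 3 = (16)·243 + (-35)·111.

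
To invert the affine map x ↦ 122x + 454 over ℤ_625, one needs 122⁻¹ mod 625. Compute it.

333

gcd(625, 122) by repeated division:
625 = 5*122 + 15
122 = 8*15 + 2
15 = 7*2 + 1
2 = 2*1 + 0
gcd = 1, so the inverse exists. Back-substitute:
1 = 15 − 7·2
1 = −7·122 + 57·15
1 = 57·625 − 292·122
Thus 122·(-292) ≡ 1 (mod 625); reducing, -292 mod 625 = 333.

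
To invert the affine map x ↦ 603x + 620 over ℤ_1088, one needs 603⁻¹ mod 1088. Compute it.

83

Apply the Euclidean algorithm to 1088 and 603:
1088 = 1·603 + 485
603 = 1·485 + 118
485 = 4·118 + 13
118 = 9·13 + 1
13 = 13·1 + 0
gcd = 1, so the inverse exists. Back-substitute:
1 = 118 − 9·13
1 = −9·485 + 37·118
1 = 37·603 − 46·485
1 = −46·1088 + 83·603
So 603·83 ≡ 1 (mod 1088).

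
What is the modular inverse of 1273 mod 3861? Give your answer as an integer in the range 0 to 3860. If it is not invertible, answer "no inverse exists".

Extended Euclidean algorithm:
3861 = 3·1273 + 42
1273 = 30·42 + 13
42 = 3·13 + 3
13 = 4·3 + 1
3 = 3·1 + 0
gcd = 1, so the inverse exists. Back-substitute:
1 = 13 − 4·3
1 = −4·42 + 13·13
1 = 13·1273 − 394·42
1 = −394·3861 + 1195·1273
So 1273·1195 ≡ 1 (mod 3861).

1195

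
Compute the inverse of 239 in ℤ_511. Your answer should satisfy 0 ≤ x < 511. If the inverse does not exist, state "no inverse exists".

449

Extended Euclidean algorithm:
511 = 2·239 + 33
239 = 7·33 + 8
33 = 4·8 + 1
8 = 8·1 + 0
The gcd is 1. Working backward:
1 = 33 − 4·8
1 = −4·239 + 29·33
1 = 29·511 − 62·239
Hence 239⁻¹ ≡ -62 ≡ 449 (mod 511).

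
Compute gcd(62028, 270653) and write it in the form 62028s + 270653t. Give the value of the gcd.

1

Repeated division:
270653 = 4·62028 + 22541
62028 = 2·22541 + 16946
22541 = 1·16946 + 5595
16946 = 3·5595 + 161
5595 = 34·161 + 121
161 = 1·121 + 40
121 = 3·40 + 1
40 = 40·1 + 0
gcd(62028, 270653) = 1.
Working backward:
1 = 121 − 3·40
1 = −3·161 + 4·121
1 = 4·5595 − 139·161
1 = −139·16946 + 421·5595
1 = 421·22541 − 560·16946
1 = −560·62028 + 1541·22541
1 = 1541·270653 − 6724·62028
So 1 = (1541)·270653 + (-6724)·62028.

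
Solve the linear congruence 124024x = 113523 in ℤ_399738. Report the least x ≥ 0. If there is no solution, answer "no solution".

gcd(124024, 399738):
399738 = 3·124024 + 27666
124024 = 4·27666 + 13360
27666 = 2·13360 + 946
13360 = 14·946 + 116
946 = 8·116 + 18
116 = 6·18 + 8
18 = 2·8 + 2
8 = 4·2 + 0
gcd = 2, but 2 ∤ 113523, so the congruence has no solution.

no solution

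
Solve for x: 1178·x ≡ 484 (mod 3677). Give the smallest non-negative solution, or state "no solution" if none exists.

First find gcd(1178, 3677):
3677 = 3·1178 + 143
1178 = 8·143 + 34
143 = 4·34 + 7
34 = 4·7 + 6
7 = 1·6 + 1
6 = 6·1 + 0
gcd = 1, so a unique solution mod 3677 exists.
Back-substitute for the Bézout coefficients:
1 = 7 − 6
1 = −34 + 5·7
1 = 5·143 − 21·34
1 = −21·1178 + 173·143
1 = 173·3677 − 540·1178
So 1178·(-540) ≡ 1 (mod 3677), giving 1178⁻¹ ≡ 3137.
x ≡ 1178⁻¹·484 ≡ 3137·484 ≡ 3384 (mod 3677).

3384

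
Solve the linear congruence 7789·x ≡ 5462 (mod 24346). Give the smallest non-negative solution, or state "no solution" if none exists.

13810

First find gcd(7789, 24346):
24346 = 3×7789 + 979
7789 = 7×979 + 936
979 = 1×936 + 43
936 = 21×43 + 33
43 = 1×33 + 10
33 = 3×10 + 3
10 = 3×3 + 1
3 = 3×1 + 0
gcd = 1, so a unique solution mod 24346 exists.
Back-substitute for the Bézout coefficients:
1 = 10 − 3·3
1 = −3·33 + 10·10
1 = 10·43 − 13·33
1 = −13·936 + 283·43
1 = 283·979 − 296·936
1 = −296·7789 + 2355·979
1 = 2355·24346 − 7361·7789
So 7789·(-7361) ≡ 1 (mod 24346), giving 7789⁻¹ ≡ 16985.
x ≡ 7789⁻¹·5462 ≡ 16985·5462 ≡ 13810 (mod 24346).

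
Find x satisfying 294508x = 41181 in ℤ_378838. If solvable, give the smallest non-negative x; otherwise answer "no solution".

no solution

gcd(294508, 378838):
378838 = 1·294508 + 84330
294508 = 3·84330 + 41518
84330 = 2·41518 + 1294
41518 = 32·1294 + 110
1294 = 11·110 + 84
110 = 1·84 + 26
84 = 3·26 + 6
26 = 4·6 + 2
6 = 3·2 + 0
gcd = 2, but 2 ∤ 41181, so the congruence has no solution.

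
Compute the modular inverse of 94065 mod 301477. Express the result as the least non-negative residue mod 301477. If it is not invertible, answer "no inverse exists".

263937

Apply the Euclidean algorithm to 301477 and 94065:
301477 = 3×94065 + 19282
94065 = 4×19282 + 16937
19282 = 1×16937 + 2345
16937 = 7×2345 + 522
2345 = 4×522 + 257
522 = 2×257 + 8
257 = 32×8 + 1
8 = 8×1 + 0
gcd = 1, so the inverse exists. Back-substitute:
1 = 257 − 32·8
1 = −32·522 + 65·257
1 = 65·2345 − 292·522
1 = −292·16937 + 2109·2345
1 = 2109·19282 − 2401·16937
1 = −2401·94065 + 11713·19282
1 = 11713·301477 − 37540·94065
Hence 94065⁻¹ ≡ -37540 ≡ 263937 (mod 301477).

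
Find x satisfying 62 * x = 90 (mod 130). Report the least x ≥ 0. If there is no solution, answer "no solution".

35

First find gcd(62, 130):
130 = 2·62 + 6
62 = 10·6 + 2
6 = 3·2 + 0
gcd = 2 and 2 | 90, so solutions exist. Divide through by 2: 31x ≡ 45 (mod 65).
Now find 31⁻¹ mod 65:
65 = 2·31 + 3
31 = 10·3 + 1
3 = 3·1 + 0
Back-substitute:
1 = 31 − 10·3
1 = −10·65 + 21·31
So 31⁻¹ ≡ 21 (mod 65).
Then x ≡ 21·45 ≡ 35 (mod 65); the smallest non-negative solution is x = 35.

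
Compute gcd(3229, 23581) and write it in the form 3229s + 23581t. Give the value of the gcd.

1

Apply Euclid's algorithm to 23581 and 3229:
23581 = 7*3229 + 978
3229 = 3*978 + 295
978 = 3*295 + 93
295 = 3*93 + 16
93 = 5*16 + 13
16 = 1*13 + 3
13 = 4*3 + 1
3 = 3*1 + 0
gcd(3229, 23581) = 1.
Working backward:
1 = 13 − 4·3
1 = −4·16 + 5·13
1 = 5·93 − 29·16
1 = −29·295 + 92·93
1 = 92·978 − 305·295
1 = −305·3229 + 1007·978
1 = 1007·23581 − 7354·3229
So 1 = (1007)·23581 + (-7354)·3229.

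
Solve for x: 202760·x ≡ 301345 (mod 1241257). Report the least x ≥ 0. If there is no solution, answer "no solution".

First find gcd(202760, 1241257):
1241257 = 6*202760 + 24697
202760 = 8*24697 + 5184
24697 = 4*5184 + 3961
5184 = 1*3961 + 1223
3961 = 3*1223 + 292
1223 = 4*292 + 55
292 = 5*55 + 17
55 = 3*17 + 4
17 = 4*4 + 1
4 = 4*1 + 0
gcd = 1, so a unique solution mod 1241257 exists.
Back-substitute for the Bézout coefficients:
1 = 17 − 4·4
1 = −4·55 + 13·17
1 = 13·292 − 69·55
1 = −69·1223 + 289·292
1 = 289·3961 − 936·1223
1 = −936·5184 + 1225·3961
1 = 1225·24697 − 5836·5184
1 = −5836·202760 + 47913·24697
1 = 47913·1241257 − 293314·202760
So 202760·(-293314) ≡ 1 (mod 1241257), giving 202760⁻¹ ≡ 947943.
x ≡ 202760⁻¹·301345 ≡ 947943·301345 ≡ 1203640 (mod 1241257).

1203640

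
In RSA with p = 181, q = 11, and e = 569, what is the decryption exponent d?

φ(n) = (p−1)(q−1) = 180·10 = 1800.
Need d with 569·d ≡ 1 (mod 1800). Apply the extended Euclidean algorithm:
1800 = 3·569 + 93
569 = 6·93 + 11
93 = 8·11 + 5
11 = 2·5 + 1
5 = 5·1 + 0
Back-substitute:
1 = 11 − 2·5
1 = −2·93 + 17·11
1 = 17·569 − 104·93
1 = −104·1800 + 329·569
So 569·329 ≡ 1 (mod 1800), hence d = 329.

329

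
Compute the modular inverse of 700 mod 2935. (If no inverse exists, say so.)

no inverse exists

Euclidean algorithm on 2935, 700:
2935 = 4*700 + 135
700 = 5*135 + 25
135 = 5*25 + 10
25 = 2*10 + 5
10 = 2*5 + 0
The gcd is 5, not 1, hence no inverse exists.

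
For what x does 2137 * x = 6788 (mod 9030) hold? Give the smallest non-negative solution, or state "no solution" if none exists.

First find gcd(2137, 9030):
9030 = 4·2137 + 482
2137 = 4·482 + 209
482 = 2·209 + 64
209 = 3·64 + 17
64 = 3·17 + 13
17 = 1·13 + 4
13 = 3·4 + 1
4 = 4·1 + 0
gcd = 1, so a unique solution mod 9030 exists.
Back-substitute for the Bézout coefficients:
1 = 13 − 3·4
1 = −3·17 + 4·13
1 = 4·64 − 15·17
1 = −15·209 + 49·64
1 = 49·482 − 113·209
1 = −113·2137 + 501·482
1 = 501·9030 − 2117·2137
So 2137·(-2117) ≡ 1 (mod 9030), giving 2137⁻¹ ≡ 6913.
x ≡ 2137⁻¹·6788 ≡ 6913·6788 ≡ 5564 (mod 9030).

5564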